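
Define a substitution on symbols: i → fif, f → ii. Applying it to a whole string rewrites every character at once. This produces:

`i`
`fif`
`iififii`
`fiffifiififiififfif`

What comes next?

iififiiiififiififfifiififiififfifiififiiiififii

φ(fiffifiififiififfif) expands symbol-by-symbol to ii fif ii ii fif ii fif fif ii fif ii fif fif ii fif ii ii fif ii; joining the 19 pieces gives the next term.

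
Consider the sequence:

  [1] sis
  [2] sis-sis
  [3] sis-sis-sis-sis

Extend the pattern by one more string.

sis-sis-sis-sis-sis-sis-sis-sis

s(k+1) = s(k)·-·s(k) — each term doubles the last with '-' between the halves.
So the next term is two copies of sis-sis-sis-sis with '-' between the halves.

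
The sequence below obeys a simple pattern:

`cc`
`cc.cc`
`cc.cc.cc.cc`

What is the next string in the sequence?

s(k+1) = s(k)·.·s(k) — each term doubles the last with '.' between the halves.
One more doubling of cc.cc.cc.cc gives the answer.

cc.cc.cc.cc.cc.cc.cc.cc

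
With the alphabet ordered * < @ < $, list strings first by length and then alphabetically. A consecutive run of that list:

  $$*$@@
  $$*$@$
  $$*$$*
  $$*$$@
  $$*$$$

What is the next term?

$$@***

Find the rightmost character of $$*$$$ below $, bump it to the next letter, and reset everything to its right to *.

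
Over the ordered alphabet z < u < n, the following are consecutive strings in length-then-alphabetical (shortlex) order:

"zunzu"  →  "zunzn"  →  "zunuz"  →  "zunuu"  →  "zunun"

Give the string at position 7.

zunnu

Stepping forward 2 times from zunun: zunun → zunnz, then the target.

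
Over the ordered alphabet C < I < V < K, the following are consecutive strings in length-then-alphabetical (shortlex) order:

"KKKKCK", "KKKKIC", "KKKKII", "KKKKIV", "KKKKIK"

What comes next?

The successor of KKKKIK increments the rightmost position that isn't already K and resets every position after it to C.

KKKKVC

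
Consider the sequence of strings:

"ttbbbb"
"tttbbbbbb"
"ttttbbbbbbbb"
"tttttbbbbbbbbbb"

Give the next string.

ttttttbbbbbbbbbbbb

Each string has the form t^{n} b^{2n}, where the shown terms are n = 2, 3, 4, 5.
At n = 6 the blocks have lengths 6, 12.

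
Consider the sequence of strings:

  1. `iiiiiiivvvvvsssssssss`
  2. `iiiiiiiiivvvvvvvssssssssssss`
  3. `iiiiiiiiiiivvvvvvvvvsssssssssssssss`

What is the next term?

Each string has the form i^{2n+1} v^{2n-1} s^{3n}, where the shown terms are n = 3, 4, 5.
At n = 6 the blocks have lengths 13, 11, 18.

iiiiiiiiiiiiivvvvvvvvvvvssssssssssssssssss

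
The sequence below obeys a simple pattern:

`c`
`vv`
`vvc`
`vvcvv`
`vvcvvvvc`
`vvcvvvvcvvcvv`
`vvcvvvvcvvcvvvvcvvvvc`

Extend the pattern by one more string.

vvcvvvvcvvcvvvvcvvvvcvvcvvvvcvvcvv

This is a Fibonacci-style word recurrence s(k) = s(k−1)·s(k−2): e.g. vv·c = vvc.
So term 8 is vvcvvvvcvvcvvvvcvvvvc·vvcvvvvcvvcvv.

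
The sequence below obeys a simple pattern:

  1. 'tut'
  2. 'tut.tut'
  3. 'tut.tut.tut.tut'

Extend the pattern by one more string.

tut.tut.tut.tut.tut.tut.tut.tut

s(k+1) = s(k)·.·s(k) — each term doubles the last with '.' between the halves.
One more doubling of tut.tut.tut.tut gives the answer.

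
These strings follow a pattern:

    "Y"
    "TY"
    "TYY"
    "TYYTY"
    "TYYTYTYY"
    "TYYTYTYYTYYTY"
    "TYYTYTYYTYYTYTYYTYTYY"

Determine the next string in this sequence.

From term 3 onward, concatenate the last term with the second-to-last: TY·Y = TYY, TYY·TY = TYYTY, …
So term 8 is TYYTYTYYTYYTYTYYTYTYY·TYYTYTYYTYYTY.

TYYTYTYYTYYTYTYYTYTYYTYYTYTYYTYYTY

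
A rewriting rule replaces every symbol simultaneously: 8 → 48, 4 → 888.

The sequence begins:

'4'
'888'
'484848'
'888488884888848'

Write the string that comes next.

484848888484848488884848484888848

Replace each of the 15 characters of 888488884888848 in place — 48 48 48 888 48 48 48 48 888 48 48 48 48 888 48 — and concatenate.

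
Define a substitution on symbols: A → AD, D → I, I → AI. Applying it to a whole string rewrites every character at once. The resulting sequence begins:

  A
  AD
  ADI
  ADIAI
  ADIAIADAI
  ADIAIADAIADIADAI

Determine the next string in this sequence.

Rewriting the 16 symbols of ADIAIADAIADIADAI one by one yields AD I AI AD AI AD I AD AI AD I AI AD I AD AI; concatenated:

ADIAIADAIADIADAIADIAIADIADAI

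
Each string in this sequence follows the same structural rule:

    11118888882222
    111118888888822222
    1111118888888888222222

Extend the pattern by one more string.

Term n consists of n+1 1's, followed by 2n 8's, followed by n+1 2's, where the shown terms are n = 3, 4, 5.
For the next term, n = 6, so the run lengths are 7, 12, 7.

11111118888888888882222222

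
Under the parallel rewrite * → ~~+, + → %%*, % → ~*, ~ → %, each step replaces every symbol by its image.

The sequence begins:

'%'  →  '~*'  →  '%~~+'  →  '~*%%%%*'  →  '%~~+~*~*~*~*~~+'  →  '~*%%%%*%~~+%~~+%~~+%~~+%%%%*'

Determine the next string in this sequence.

%~~+~*~*~*~*~~+~*%%%%*~*%%%%*~*%%%%*~*%%%%*~*~*~*~*~~+

Replace each of the 28 characters of ~*%%%%*%~~+%~~+%~~+%~~+%%%%* in place — % ~~+ ~* ~* ~* ~* ~~+ ~* % % %%* ~* % % %%* ~* % % %%* ~* % % %%* ~* ~* ~* ~* ~~+ — and concatenate.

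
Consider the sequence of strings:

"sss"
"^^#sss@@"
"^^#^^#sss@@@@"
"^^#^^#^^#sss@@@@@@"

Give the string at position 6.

^^#^^#^^#^^#^^#sss@@@@@@@@@@

Every step adds ^^# to the front and @@ to the end of the previous string.
From ^^#^^#^^#sss@@@@@@, 2 further steps: ^^#^^#^^#sss@@@@@@ → ^^#^^#^^#^^#sss@@@@@@@@ → (answer).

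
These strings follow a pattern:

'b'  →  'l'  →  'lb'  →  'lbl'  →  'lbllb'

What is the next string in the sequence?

lbllblbl

From term 3 onward, concatenate the last term with the second-to-last: l·b = lb, lb·l = lbl, …
The next term joins lbllb and lbl.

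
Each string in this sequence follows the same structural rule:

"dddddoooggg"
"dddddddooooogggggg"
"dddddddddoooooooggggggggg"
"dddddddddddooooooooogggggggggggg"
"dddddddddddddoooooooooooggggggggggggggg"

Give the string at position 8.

Term n consists of 2n+3 d's, followed by 2n+1 o's, followed by 3n g's (n = 1, 2, …).
Setting n = 8 gives 19, 17, 24 characters in each block.

dddddddddddddddddddooooooooooooooooogggggggggggggggggggggggg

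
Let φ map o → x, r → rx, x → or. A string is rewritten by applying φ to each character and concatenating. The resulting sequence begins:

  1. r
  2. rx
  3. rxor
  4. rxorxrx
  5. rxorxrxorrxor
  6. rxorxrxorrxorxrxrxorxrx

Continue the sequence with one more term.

Replace each of the 23 characters of rxorxrxorrxorxrxrxorxrx in place — rx or x rx or rx or x rx rx or x rx or rx or rx or x rx or rx or — and concatenate.

rxorxrxorrxorxrxrxorxrxorrxorrxorxrxorrxor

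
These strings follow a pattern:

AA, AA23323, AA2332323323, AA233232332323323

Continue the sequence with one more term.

Every step adds 23323 to the end: s(k+1) = s(k)·23323.
So the next term is AA233232332323323·23323.

AA23323233232332323323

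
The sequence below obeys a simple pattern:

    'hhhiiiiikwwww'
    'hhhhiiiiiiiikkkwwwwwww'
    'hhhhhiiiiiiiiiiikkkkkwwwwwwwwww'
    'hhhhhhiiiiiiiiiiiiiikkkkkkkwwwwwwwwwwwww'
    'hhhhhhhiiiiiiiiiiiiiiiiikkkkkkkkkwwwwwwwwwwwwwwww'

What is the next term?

hhhhhhhhiiiiiiiiiiiiiiiiiiiikkkkkkkkkkkwwwwwwwwwwwwwwwwwww

Term n consists of n+2 h's, followed by 3n+2 i's, followed by 2n-1 k's, followed by 3n+1 w's (n = 1, 2, …).
Setting n = 6 gives 8, 20, 11, 19 characters in each block.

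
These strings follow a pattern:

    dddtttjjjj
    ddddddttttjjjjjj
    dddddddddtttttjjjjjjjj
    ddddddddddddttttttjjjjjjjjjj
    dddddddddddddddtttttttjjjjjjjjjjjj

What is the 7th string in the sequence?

dddddddddddddddddddddtttttttttjjjjjjjjjjjjjjjj

Reading off run lengths: d runs 3, 6, 9, 12, 15; t runs 3, 4, 5, 6, 7; j runs 4, 6, 8, 10, 12 — each is linear in n (n = 1, 2, …).
At n = 7 the blocks have lengths 21, 9, 16.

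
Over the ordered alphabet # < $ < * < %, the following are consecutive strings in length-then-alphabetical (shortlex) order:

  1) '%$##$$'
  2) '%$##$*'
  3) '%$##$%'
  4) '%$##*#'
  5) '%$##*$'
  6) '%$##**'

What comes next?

%$##*%

Treat %$##** as a base-4 numeral over the given alphabet and add one, carrying through any trailing %'s.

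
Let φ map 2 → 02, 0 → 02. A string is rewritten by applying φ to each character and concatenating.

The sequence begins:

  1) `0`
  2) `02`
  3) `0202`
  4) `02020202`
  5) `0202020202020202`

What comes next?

φ(0202020202020202) expands symbol-by-symbol to 02 02 02 02 02 02 02 02 02 02 02 02 02 02 02 02; joining the 16 pieces gives the next term.

02020202020202020202020202020202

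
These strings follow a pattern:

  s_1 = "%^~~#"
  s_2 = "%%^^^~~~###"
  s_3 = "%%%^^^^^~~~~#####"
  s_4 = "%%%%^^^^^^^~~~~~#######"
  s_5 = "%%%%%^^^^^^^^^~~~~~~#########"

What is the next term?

Each string has the form %^{n} ^^{2n-1} ~^{n+1} #^{2n-1} (n = 1, 2, …).
At n = 6 the blocks have lengths 6, 11, 7, 11.

%%%%%%^^^^^^^^^^^~~~~~~~###########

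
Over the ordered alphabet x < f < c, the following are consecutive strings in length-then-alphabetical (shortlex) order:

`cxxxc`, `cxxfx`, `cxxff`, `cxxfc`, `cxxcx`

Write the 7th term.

Stepping forward 2 times from cxxcx: cxxcx → cxxcf, then the target.

cxxcc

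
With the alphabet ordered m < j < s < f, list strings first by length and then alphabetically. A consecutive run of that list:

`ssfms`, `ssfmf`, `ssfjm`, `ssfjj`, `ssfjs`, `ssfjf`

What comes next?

ssfsm

The successor of ssfjf increments the rightmost position that isn't already f and resets every position after it to m.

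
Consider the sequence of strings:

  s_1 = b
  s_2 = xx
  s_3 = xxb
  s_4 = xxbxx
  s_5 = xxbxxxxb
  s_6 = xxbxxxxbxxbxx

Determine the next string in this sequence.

This is a Fibonacci-style word recurrence s(k) = s(k−1)·s(k−2): e.g. xx·b = xxb.
So term 7 is xxbxxxxbxxbxx·xxbxxxxb.

xxbxxxxbxxbxxxxbxxxxb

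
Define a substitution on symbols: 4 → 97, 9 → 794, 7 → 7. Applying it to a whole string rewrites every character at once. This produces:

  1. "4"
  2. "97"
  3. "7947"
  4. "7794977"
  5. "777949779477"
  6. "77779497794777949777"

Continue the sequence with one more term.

Applying the rule to each of the 20 symbols of 77779497794777949777 gives the pieces 7 7 7 7 794 97 794 7 7 794 97 7 7 7 794 97 794 7 7 7, which concatenate to the answer.

777779497794777949777779497794777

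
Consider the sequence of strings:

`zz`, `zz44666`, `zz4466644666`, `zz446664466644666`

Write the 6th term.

Every step adds 44666 to the end: s(k+1) = s(k)·44666.
From zz446664466644666, 2 further steps: zz446664466644666 → zz44666446664466644666 → (answer).

zz4466644666446664466644666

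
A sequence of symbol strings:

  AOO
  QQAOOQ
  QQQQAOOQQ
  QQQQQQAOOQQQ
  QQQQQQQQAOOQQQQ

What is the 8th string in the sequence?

QQQQQQQQQQQQQQAOOQQQQQQQ

Each term wraps the previous one in QQ on the left and Q on the right.
From QQQQQQQQAOOQQQQ, 3 further steps: QQQQQQQQAOOQQQQ → QQQQQQQQQQAOOQQQQQ → QQQQQQQQQQQQAOOQQQQQQ → (answer).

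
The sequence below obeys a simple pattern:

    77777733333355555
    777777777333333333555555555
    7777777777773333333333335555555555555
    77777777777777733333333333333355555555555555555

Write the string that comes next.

Each string has the form 7^{3n+3} 3^{3n+3} 5^{4n+1} (n = 1, 2, …).
Setting n = 5 gives 18, 18, 21 characters in each block.

777777777777777777333333333333333333555555555555555555555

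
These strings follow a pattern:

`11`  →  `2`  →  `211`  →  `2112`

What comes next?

2112211

From term 3 onward, concatenate the last term with the second-to-last: 2·11 = 211, 211·2 = 2112, …
So term 5 is 2112·211.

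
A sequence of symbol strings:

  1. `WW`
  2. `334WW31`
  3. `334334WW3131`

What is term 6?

Each term wraps the previous one in 334 on the left and 31 on the right.
From 334334WW3131, 3 further steps: 334334WW3131 → 334334334WW313131 → 334334334334WW31313131 → (answer).

334334334334334WW3131313131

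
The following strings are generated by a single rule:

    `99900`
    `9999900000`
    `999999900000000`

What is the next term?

99999999900000000000

The n-th term is 2n+1 9's then 3n-1 0's (n = 1, 2, …).
At n = 4 the blocks have lengths 9, 11.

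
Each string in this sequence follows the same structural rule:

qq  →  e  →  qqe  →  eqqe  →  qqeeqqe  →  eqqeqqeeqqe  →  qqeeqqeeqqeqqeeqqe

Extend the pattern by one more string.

eqqeqqeeqqeqqeeqqeeqqeqqeeqqe

Each term (from the third on) is the two preceding terms concatenated in order: term 3 = qq·e = qqe.
So term 8 is eqqeqqeeqqe·qqeeqqeeqqeqqeeqqe.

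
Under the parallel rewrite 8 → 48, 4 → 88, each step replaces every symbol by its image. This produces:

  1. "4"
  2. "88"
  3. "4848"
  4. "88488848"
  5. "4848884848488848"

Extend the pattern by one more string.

Replace each of the 16 characters of 4848884848488848 in place — 88 48 88 48 48 48 88 48 88 48 88 48 48 48 88 48 — and concatenate.

88488848484888488848884848488848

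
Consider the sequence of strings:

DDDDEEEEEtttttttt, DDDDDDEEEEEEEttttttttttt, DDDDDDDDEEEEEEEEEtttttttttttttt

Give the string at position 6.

Reading off run lengths: D runs 4, 6, 8; E runs 5, 7, 9; t runs 8, 11, 14 — each is linear in n, where the shown terms are n = 2, 3, 4.
For term 6, n = 7, so the run lengths are 14, 15, 23.

DDDDDDDDDDDDDDEEEEEEEEEEEEEEEttttttttttttttttttttttt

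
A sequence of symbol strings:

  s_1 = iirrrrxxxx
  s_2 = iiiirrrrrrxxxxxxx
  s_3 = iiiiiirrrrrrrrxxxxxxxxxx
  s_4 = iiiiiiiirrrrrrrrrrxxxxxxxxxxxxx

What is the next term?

iiiiiiiiiirrrrrrrrrrrrxxxxxxxxxxxxxxxx

Reading off run lengths: i runs 2, 4, 6, 8; r runs 4, 6, 8, 10; x runs 4, 7, 10, 13 — each is linear in n (n = 1, 2, …).
At n = 5 the blocks have lengths 10, 12, 16.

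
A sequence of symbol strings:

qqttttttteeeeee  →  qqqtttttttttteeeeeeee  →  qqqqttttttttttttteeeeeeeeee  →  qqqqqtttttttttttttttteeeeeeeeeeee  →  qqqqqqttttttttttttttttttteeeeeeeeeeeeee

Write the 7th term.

Reading off run lengths: q runs 2, 3, 4, 5, 6; t runs 7, 10, 13, 16, 19; e runs 6, 8, 10, 12, 14 — each is linear in n, where the shown terms are n = 2, 3, 4, 5, 6.
For term 7, n = 8, so the run lengths are 8, 25, 18.

qqqqqqqqttttttttttttttttttttttttteeeeeeeeeeeeeeeeee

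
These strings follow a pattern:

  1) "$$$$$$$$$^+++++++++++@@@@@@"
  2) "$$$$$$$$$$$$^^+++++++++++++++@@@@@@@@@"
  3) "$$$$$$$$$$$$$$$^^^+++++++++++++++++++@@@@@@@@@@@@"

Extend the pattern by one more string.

Each string has the form $^{3n+3} ^^{n-1} +^{4n+3} @^{3n}, where the shown terms are n = 2, 3, 4.
At n = 5 the blocks have lengths 18, 4, 23, 15.

$$$$$$$$$$$$$$$$$$^^^^+++++++++++++++++++++++@@@@@@@@@@@@@@@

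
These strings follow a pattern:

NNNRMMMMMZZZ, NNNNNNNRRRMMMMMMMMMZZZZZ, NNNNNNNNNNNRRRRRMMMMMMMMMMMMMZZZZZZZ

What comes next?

NNNNNNNNNNNNNNNRRRRRRRMMMMMMMMMMMMMMMMMZZZZZZZZZ

Each string has the form N^{4n-1} R^{2n-1} M^{4n+1} Z^{2n+1} (n = 1, 2, …).
For the next term, n = 4, so the run lengths are 15, 7, 17, 9.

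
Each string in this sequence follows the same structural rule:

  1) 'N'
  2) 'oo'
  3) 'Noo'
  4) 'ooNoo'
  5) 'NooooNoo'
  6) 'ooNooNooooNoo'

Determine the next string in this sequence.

NooooNooooNooNooooNoo

This is a Fibonacci-style word recurrence s(k) = s(k−2)·s(k−1): e.g. N·oo = Noo.
Continuing: NooooNoo · ooNooNooooNoo gives term 7.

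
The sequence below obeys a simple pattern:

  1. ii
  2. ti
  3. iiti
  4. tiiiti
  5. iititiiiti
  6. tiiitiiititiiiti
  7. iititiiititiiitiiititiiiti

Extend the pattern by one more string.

From term 3 onward, concatenate the second-to-last term with the last: ii·ti = iiti, ti·iiti = tiiiti, …
Continuing: tiiitiiititiiiti · iititiiititiiitiiititiiiti gives term 8.

tiiitiiititiiitiiititiiititiiitiiititiiiti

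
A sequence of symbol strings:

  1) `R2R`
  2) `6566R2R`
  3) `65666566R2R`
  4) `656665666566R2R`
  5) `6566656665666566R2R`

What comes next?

The strings grow by a fixed prefix 6566 each time.
Applying this once more to 6566656665666566R2R:

65666566656665666566R2R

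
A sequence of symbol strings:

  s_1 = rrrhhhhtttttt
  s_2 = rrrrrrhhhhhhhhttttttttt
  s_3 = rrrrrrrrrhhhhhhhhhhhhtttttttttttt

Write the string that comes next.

Each string has the form r^{3n} h^{4n} t^{3n+3} (n = 1, 2, …).
At n = 4 the blocks have lengths 12, 16, 15.

rrrrrrrrrrrrhhhhhhhhhhhhhhhhttttttttttttttt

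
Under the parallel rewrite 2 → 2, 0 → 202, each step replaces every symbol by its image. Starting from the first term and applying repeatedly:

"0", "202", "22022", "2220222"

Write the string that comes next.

Rewriting each symbol of 2220222: 2→2, 2→2, 2→2, 0→202, 2→2, 2→2, 2→2, which concatenates to 2 2 2 202 2 2 2.

222202222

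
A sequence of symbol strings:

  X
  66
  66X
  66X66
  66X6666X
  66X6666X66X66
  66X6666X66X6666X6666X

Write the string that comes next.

This is a Fibonacci-style word recurrence s(k) = s(k−1)·s(k−2): e.g. 66·X = 66X.
The next term joins 66X6666X66X6666X6666X and 66X6666X66X66.

66X6666X66X6666X6666X66X6666X66X66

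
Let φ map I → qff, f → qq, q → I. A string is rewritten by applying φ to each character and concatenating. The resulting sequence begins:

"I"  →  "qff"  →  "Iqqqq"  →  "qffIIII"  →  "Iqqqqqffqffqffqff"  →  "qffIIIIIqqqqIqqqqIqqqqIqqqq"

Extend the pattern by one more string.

IqqqqqffqffqffqffqffIIIIqffIIIIqffIIIIqffIIII

Replace each of the 27 characters of qffIIIIIqqqqIqqqqIqqqqIqqqq in place — I qq qq qff qff qff qff qff I I I I qff I I I I qff I I I I qff I I I I — and concatenate.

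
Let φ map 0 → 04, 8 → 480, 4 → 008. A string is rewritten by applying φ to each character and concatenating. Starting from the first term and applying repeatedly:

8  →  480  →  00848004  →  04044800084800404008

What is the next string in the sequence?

Applying the rule to each of the 20 symbols of 04044800084800404008 gives the pieces 04 008 04 008 008 480 04 04 04 480 008 480 04 04 008 04 008 04 04 480, which concatenate to the answer.

04008040080084800404044800084800404008040080404480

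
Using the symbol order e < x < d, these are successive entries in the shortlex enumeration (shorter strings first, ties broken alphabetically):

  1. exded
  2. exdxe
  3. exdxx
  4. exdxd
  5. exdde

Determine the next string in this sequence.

Find the rightmost character of exdde below d, bump it to the next letter, and reset everything to its right to e.

exddx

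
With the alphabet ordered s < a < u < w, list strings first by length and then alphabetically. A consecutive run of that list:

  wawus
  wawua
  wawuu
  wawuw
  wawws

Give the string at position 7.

Stepping forward 2 times from wawws: wawws → wawwa, then the target.

wawwu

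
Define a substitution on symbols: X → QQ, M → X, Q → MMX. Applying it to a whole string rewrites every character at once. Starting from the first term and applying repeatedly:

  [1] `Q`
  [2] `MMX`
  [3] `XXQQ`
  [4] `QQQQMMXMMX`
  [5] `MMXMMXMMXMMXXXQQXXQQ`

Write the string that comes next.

Rewriting the 20 symbols of MMXMMXMMXMMXXXQQXXQQ one by one yields X X QQ X X QQ X X QQ X X QQ QQ QQ MMX MMX QQ QQ MMX MMX; concatenated:

XXQQXXQQXXQQXXQQQQQQMMXMMXQQQQMMXMMX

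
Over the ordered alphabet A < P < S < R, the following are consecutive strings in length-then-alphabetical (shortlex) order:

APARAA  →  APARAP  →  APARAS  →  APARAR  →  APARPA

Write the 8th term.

APARPR

Continuing the enumeration 3 steps past APARPA: APARPA → APARPP → APARPS → (answer).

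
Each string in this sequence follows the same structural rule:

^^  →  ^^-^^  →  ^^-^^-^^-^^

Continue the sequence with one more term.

Every step duplicates the string with '-' between the halves.
One more doubling of ^^-^^-^^-^^ gives the answer.

^^-^^-^^-^^-^^-^^-^^-^^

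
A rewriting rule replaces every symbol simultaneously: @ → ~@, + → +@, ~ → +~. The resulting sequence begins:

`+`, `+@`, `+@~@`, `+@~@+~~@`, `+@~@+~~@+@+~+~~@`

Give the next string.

+@~@+~~@+@+~+~~@+@~@+@+~+@+~+~~@

Applying the rule to each of the 16 symbols of +@~@+~~@+@+~+~~@ gives the pieces +@ ~@ +~ ~@ +@ +~ +~ ~@ +@ ~@ +@ +~ +@ +~ +~ ~@, which concatenate to the answer.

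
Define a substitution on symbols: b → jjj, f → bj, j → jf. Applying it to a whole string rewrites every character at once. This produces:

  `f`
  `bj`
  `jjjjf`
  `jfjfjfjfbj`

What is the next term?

jfbjjfbjjfbjjfbjjjjjf

Apply φ to jfjfjfjfbj symbol by symbol: j→jf, f→bj, j→jf, f→bj, j→jf, f→bj, j→jf, f→bj, b→jjj, j→jf; joined: jf bj jf bj jf bj jf bj jjj jf.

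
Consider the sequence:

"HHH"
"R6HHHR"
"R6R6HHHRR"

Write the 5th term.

Every step adds R6 to the front and R to the end of the previous string.
From R6R6HHHRR, 2 further steps: R6R6HHHRR → R6R6R6HHHRRR → (answer).

R6R6R6R6HHHRRRR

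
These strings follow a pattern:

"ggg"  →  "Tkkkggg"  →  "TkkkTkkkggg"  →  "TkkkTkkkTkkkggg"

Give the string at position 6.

TkkkTkkkTkkkTkkkTkkkggg

Every step adds Tkkk at the front: s(k+1) = Tkkk·s(k).
From TkkkTkkkTkkkggg, 2 further steps: TkkkTkkkTkkkggg → TkkkTkkkTkkkTkkkggg → (answer).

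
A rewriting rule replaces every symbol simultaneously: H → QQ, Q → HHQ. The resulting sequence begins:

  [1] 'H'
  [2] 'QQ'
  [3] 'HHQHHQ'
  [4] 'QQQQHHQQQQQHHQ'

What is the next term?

HHQHHQHHQHHQQQQQHHQHHQHHQHHQHHQQQQQHHQ

Replace each of the 14 characters of QQQQHHQQQQQHHQ in place — HHQ HHQ HHQ HHQ QQ QQ HHQ HHQ HHQ HHQ HHQ QQ QQ HHQ — and concatenate.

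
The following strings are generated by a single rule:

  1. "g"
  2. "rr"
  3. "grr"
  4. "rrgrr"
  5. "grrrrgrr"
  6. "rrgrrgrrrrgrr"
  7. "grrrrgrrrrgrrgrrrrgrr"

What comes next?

This is a Fibonacci-style word recurrence s(k) = s(k−2)·s(k−1): e.g. g·rr = grr.
So term 8 is rrgrrgrrrrgrr·grrrrgrrrrgrrgrrrrgrr.

rrgrrgrrrrgrrgrrrrgrrrrgrrgrrrrgrr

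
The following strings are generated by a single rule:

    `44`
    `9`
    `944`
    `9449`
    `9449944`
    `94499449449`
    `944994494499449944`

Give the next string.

Each term (from the third on) is the previous term followed by the one before it: term 3 = 9·44 = 944.
The next term joins 944994494499449944 and 94499449449.

94499449449944994494499449449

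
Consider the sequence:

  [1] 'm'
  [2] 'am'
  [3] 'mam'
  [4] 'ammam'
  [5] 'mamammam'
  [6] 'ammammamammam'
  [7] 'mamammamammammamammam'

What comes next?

This is a Fibonacci-style word recurrence s(k) = s(k−2)·s(k−1): e.g. m·am = mam.
So term 8 is ammammamammam·mamammamammammamammam.

ammammamammammamammamammammamammam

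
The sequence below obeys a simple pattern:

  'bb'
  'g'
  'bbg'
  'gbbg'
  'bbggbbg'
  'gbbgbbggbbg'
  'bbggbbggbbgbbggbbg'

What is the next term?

gbbgbbggbbgbbggbbggbbgbbggbbg

Each term (from the third on) is the two preceding terms concatenated in order: term 3 = bb·g = bbg.
So term 8 is gbbgbbggbbg·bbggbbggbbgbbggbbg.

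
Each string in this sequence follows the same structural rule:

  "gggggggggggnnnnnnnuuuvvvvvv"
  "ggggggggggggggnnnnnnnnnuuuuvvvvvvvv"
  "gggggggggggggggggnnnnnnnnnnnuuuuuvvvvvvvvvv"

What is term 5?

gggggggggggggggggggggggnnnnnnnnnnnnnnnuuuuuuuvvvvvvvvvvvvvv

Reading off run lengths: g runs 11, 14, 17; n runs 7, 9, 11; u runs 3, 4, 5; v runs 6, 8, 10 — each is linear in n, where the shown terms are n = 3, 4, 5.
Setting n = 7 gives 23, 15, 7, 14 characters in each block.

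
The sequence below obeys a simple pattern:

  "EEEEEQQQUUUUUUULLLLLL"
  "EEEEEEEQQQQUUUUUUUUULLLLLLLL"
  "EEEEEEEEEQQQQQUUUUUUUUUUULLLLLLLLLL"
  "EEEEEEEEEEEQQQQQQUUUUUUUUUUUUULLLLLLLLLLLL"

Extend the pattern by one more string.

Reading off run lengths: E runs 5, 7, 9, 11; Q runs 3, 4, 5, 6; U runs 7, 9, 11, 13; L runs 6, 8, 10, 12 — each is linear in n, where the shown terms are n = 3, 4, 5, 6.
At n = 7 the blocks have lengths 13, 7, 15, 14.

EEEEEEEEEEEEEQQQQQQQUUUUUUUUUUUUUUULLLLLLLLLLLLLL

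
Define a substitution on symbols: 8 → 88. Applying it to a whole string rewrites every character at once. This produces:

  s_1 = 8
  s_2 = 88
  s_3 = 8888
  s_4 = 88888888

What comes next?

Rewriting each symbol of 88888888: 8→88, 8→88, 8→88, 8→88, 8→88, 8→88, 8→88, 8→88, which concatenates to 88 88 88 88 88 88 88 88.

8888888888888888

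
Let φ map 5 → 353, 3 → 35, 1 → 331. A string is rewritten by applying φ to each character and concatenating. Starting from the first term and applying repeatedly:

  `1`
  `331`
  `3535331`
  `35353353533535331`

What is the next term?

35353353533535353353533535353353533535331

Applying the rule to each of the 17 symbols of 35353353533535331 gives the pieces 35 353 35 353 35 35 353 35 353 35 35 353 35 353 35 35 331, which concatenate to the answer.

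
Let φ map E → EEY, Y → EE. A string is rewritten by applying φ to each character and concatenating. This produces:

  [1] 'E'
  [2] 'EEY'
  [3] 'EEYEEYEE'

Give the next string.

Expanding EEYEEYEE: E→EEY, E→EEY, Y→EE, E→EEY, E→EEY, Y→EE, E→EEY, E→EEY. Concatenated: EEY EEY EE EEY EEY EE EEY EEY.

EEYEEYEEEEYEEYEEEEYEEY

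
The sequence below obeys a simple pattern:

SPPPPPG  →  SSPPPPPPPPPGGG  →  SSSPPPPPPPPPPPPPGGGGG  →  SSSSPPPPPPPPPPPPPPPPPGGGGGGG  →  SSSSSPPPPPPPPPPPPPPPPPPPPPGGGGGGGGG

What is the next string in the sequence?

SSSSSSPPPPPPPPPPPPPPPPPPPPPPPPPGGGGGGGGGGG

Reading off run lengths: S runs 1, 2, 3, 4, 5; P runs 5, 9, 13, 17, 21; G runs 1, 3, 5, 7, 9 — each is linear in n (n = 1, 2, …).
At n = 6 the blocks have lengths 6, 25, 11.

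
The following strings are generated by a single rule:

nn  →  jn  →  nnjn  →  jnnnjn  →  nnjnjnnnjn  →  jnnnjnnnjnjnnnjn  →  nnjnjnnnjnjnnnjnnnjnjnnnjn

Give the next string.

jnnnjnnnjnjnnnjnnnjnjnnnjnjnnnjnnnjnjnnnjn

From term 3 onward, concatenate the second-to-last term with the last: nn·jn = nnjn, jn·nnjn = jnnnjn, …
So term 8 is jnnnjnnnjnjnnnjn·nnjnjnnnjnjnnnjnnnjnjnnnjn.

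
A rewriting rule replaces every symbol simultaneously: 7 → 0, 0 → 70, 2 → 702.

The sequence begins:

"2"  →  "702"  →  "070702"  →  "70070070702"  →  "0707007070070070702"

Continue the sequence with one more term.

Rewriting the 19 symbols of 0707007070070070702 one by one yields 70 0 70 0 70 70 0 70 0 70 70 0 70 70 0 70 0 70 702; concatenated:

70070070700700707007070070070702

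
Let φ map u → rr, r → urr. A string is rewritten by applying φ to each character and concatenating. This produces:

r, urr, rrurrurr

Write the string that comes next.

Expanding rrurrurr: r→urr, r→urr, u→rr, r→urr, r→urr, u→rr, r→urr, r→urr. Concatenated: urr urr rr urr urr rr urr urr.

urrurrrrurrurrrrurrurr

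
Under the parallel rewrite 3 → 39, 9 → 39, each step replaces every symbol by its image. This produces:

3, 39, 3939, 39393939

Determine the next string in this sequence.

3939393939393939

Rewriting each symbol of 39393939: 3→39, 9→39, 3→39, 9→39, 3→39, 9→39, 3→39, 9→39, which concatenates to 39 39 39 39 39 39 39 39.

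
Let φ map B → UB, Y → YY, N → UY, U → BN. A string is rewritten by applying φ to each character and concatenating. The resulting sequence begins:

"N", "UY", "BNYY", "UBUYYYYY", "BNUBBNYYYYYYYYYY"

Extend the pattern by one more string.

Rewriting the 16 symbols of BNUBBNYYYYYYYYYY one by one yields UB UY BN UB UB UY YY YY YY YY YY YY YY YY YY YY; concatenated:

UBUYBNUBUBUYYYYYYYYYYYYYYYYYYYYY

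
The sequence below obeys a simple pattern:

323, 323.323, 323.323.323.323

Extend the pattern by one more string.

Every step duplicates the string with '.' between the halves.
So the next term is two copies of 323.323.323.323 with '.' between the halves.

323.323.323.323.323.323.323.323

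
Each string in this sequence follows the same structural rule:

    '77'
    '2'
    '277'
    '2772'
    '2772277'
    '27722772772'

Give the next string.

From term 3 onward, concatenate the last term with the second-to-last: 2·77 = 277, 277·2 = 2772, …
The next term joins 27722772772 and 2772277.

277227727722772277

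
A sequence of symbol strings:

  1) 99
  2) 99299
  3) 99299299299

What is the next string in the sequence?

99299299299299299299299

s(k+1) = s(k)·2·s(k) — each term doubles the last with '2' between the halves.
So the next term is two copies of 99299299299 with '2' between the halves.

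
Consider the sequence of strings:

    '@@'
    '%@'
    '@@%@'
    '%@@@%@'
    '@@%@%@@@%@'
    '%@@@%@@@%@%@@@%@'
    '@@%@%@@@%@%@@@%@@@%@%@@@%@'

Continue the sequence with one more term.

%@@@%@@@%@%@@@%@@@%@%@@@%@%@@@%@@@%@%@@@%@

Each term (from the third on) is the two preceding terms concatenated in order: term 3 = @@·%@ = @@%@.
The next term joins %@@@%@@@%@%@@@%@ and @@%@%@@@%@%@@@%@@@%@%@@@%@.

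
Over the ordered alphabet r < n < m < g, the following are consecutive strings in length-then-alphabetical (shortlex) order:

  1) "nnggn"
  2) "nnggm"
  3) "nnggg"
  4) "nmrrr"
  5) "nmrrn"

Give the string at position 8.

Continuing the enumeration 3 steps past nmrrn: nmrrn → nmrrm → nmrrg → (answer).

nmrnr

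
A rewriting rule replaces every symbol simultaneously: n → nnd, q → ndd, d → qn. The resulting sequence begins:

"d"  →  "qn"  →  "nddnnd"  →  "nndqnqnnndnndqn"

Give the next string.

nndnndqnnddnndnddnndnndnndqnnndnndqnnddnnd

Applying the rule to each of the 15 symbols of nndqnqnnndnndqn gives the pieces nnd nnd qn ndd nnd ndd nnd nnd nnd qn nnd nnd qn ndd nnd, which concatenate to the answer.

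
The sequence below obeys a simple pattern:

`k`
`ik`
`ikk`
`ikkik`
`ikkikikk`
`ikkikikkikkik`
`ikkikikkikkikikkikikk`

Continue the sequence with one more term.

ikkikikkikkikikkikikkikkikikkikkik

From term 3 onward, concatenate the last term with the second-to-last: ik·k = ikk, ikk·ik = ikkik, …
Continuing: ikkikikkikkikikkikikk · ikkikikkikkik gives term 8.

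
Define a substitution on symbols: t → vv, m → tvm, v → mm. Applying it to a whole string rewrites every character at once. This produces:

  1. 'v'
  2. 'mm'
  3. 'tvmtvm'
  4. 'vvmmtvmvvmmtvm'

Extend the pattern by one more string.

Rewriting the 14 symbols of vvmmtvmvvmmtvm one by one yields mm mm tvm tvm vv mm tvm mm mm tvm tvm vv mm tvm; concatenated:

mmmmtvmtvmvvmmtvmmmmmtvmtvmvvmmtvm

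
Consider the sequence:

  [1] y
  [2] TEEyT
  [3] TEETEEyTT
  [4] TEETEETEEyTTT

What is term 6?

s(k+1) = TEE·s(k)·T, so each term gains TEE as a prefix and T as a suffix.
From TEETEETEEyTTT, 2 further steps: TEETEETEEyTTT → TEETEETEETEEyTTTT → (answer).

TEETEETEETEETEEyTTTTT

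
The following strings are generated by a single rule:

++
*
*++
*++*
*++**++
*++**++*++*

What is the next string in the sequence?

Each term (from the third on) is the previous term followed by the one before it: term 3 = *·++ = *++.
The next term joins *++**++*++* and *++**++.

*++**++*++**++**++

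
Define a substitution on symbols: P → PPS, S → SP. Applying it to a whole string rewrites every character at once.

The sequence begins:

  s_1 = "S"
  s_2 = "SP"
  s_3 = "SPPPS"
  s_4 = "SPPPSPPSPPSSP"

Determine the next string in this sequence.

Applying the rule to each of the 13 symbols of SPPPSPPSPPSSP gives the pieces SP PPS PPS PPS SP PPS PPS SP PPS PPS SP SP PPS, which concatenate to the answer.

SPPPSPPSPPSSPPPSPPSSPPPSPPSSPSPPPS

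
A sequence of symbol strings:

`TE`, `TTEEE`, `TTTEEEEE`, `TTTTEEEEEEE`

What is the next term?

Term n consists of n T's, followed by 2n-1 E's (n = 1, 2, …).
For the next term, n = 5, so the run lengths are 5, 9.

TTTTTEEEEEEEEE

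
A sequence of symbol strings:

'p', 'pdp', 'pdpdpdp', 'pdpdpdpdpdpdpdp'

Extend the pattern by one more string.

s(k+1) = s(k)·d·s(k) — each term doubles the last with 'd' between the halves.
Doubling pdpdpdpdpdpdpdp with 'd' between the halves:

pdpdpdpdpdpdpdpdpdpdpdpdpdpdpdp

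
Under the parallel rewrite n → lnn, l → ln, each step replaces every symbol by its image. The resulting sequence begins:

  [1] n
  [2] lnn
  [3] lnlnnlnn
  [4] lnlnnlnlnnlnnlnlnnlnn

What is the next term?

Rewriting the 21 symbols of lnlnnlnlnnlnnlnlnnlnn one by one yields ln lnn ln lnn lnn ln lnn ln lnn lnn ln lnn lnn ln lnn ln lnn lnn ln lnn lnn; concatenated:

lnlnnlnlnnlnnlnlnnlnlnnlnnlnlnnlnnlnlnnlnlnnlnnlnlnnlnn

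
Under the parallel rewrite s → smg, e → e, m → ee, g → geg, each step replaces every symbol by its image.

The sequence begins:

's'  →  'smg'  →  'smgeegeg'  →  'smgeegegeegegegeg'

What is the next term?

Rewriting the 17 symbols of smgeegegeegegegeg one by one yields smg ee geg e e geg e geg e e geg e geg e geg e geg; concatenated:

smgeegegeegegegegeegegegegegegegeg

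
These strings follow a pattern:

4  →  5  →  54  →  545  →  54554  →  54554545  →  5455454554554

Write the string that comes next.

545545455455454554545

From term 3 onward, concatenate the last term with the second-to-last: 5·4 = 54, 54·5 = 545, …
So term 8 is 5455454554554·54554545.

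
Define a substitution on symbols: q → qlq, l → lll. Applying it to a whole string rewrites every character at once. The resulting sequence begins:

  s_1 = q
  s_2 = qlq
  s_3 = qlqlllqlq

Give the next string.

qlqlllqlqlllllllllqlqlllqlq

Apply φ to qlqlllqlq symbol by symbol: q→qlq, l→lll, q→qlq, l→lll, l→lll, l→lll, q→qlq, l→lll, q→qlq; joined: qlq lll qlq lll lll lll qlq lll qlq.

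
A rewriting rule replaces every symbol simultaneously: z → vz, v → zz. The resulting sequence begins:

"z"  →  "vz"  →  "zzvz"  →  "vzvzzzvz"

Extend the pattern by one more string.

Expanding vzvzzzvz: v→zz, z→vz, v→zz, z→vz, z→vz, z→vz, v→zz, z→vz. Concatenated: zz vz zz vz vz vz zz vz.

zzvzzzvzvzvzzzvz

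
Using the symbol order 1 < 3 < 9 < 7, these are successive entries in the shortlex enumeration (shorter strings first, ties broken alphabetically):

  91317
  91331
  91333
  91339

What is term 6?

Stepping forward 2 times from 91339: 91339 → 91337, then the target.

91391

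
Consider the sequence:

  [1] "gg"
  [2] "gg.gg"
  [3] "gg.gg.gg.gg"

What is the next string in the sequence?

gg.gg.gg.gg.gg.gg.gg.gg

Every step duplicates the string with '.' between the halves.
So the next term is two copies of gg.gg.gg.gg with '.' between the halves.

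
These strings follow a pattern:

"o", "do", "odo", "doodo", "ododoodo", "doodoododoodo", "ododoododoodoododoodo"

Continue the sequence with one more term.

From term 3 onward, concatenate the second-to-last term with the last: o·do = odo, do·odo = doodo, …
So term 8 is doodoododoodo·ododoododoodoododoodo.

doodoododoodoododoododoodoododoodo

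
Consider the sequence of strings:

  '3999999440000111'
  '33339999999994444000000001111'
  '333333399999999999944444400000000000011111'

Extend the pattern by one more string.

3333333333999999999999999444444440000000000000000111111

Reading off run lengths: 3 runs 1, 4, 7; 9 runs 6, 9, 12; 4 runs 2, 4, 6; 0 runs 4, 8, 12; 1 runs 3, 4, 5 — each is linear in n (n = 1, 2, …).
At n = 4 the blocks have lengths 10, 15, 8, 16, 6.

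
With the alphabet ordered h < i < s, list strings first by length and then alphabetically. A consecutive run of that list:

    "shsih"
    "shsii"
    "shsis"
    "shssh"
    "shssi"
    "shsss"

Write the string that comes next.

Find the rightmost character of shsss below s, bump it to the next letter, and reset everything to its right to h.

sihhh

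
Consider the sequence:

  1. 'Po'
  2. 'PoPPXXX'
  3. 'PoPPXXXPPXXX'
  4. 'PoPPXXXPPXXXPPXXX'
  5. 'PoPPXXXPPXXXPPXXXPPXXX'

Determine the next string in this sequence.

Every step adds PPXXX to the end: s(k+1) = s(k)·PPXXX.
Applying this once more to PoPPXXXPPXXXPPXXXPPXXX:

PoPPXXXPPXXXPPXXXPPXXXPPXXX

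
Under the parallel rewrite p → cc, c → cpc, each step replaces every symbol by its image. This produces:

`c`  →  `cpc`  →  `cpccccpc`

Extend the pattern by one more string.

cpccccpccpccpccpccccpc

Apply φ to cpccccpc symbol by symbol: c→cpc, p→cc, c→cpc, c→cpc, c→cpc, c→cpc, p→cc, c→cpc; joined: cpc cc cpc cpc cpc cpc cc cpc.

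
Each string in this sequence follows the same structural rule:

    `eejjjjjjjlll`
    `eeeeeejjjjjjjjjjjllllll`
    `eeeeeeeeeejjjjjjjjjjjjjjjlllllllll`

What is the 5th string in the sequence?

Reading off run lengths: e runs 2, 6, 10; j runs 7, 11, 15; l runs 3, 6, 9 — each is linear in n (n = 1, 2, …).
At n = 5 the blocks have lengths 18, 23, 15.

eeeeeeeeeeeeeeeeeejjjjjjjjjjjjjjjjjjjjjjjlllllllllllllll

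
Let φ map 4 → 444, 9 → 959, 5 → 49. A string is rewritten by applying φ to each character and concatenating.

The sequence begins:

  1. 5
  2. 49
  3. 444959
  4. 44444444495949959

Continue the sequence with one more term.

4444444444444444444444444449594995944495995949959

φ(44444444495949959) expands symbol-by-symbol to 444 444 444 444 444 444 444 444 444 959 49 959 444 959 959 49 959; joining the 17 pieces gives the next term.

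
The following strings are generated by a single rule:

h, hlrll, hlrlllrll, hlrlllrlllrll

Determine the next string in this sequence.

Each term is the previous one with lrll appended.
Applying this once more to hlrlllrlllrll:

hlrlllrlllrlllrll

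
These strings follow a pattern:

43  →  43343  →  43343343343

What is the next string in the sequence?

Each string is two copies of the previous one joined by '3'.
Doubling 43343343343 with '3' between the halves:

43343343343343343343343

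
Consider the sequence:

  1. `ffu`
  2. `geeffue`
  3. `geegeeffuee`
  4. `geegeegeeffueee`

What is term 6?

geegeegeegeegeeffueeeee

Each term wraps the previous one in gee on the left and e on the right.
From geegeegeeffueee, 2 further steps: geegeegeeffueee → geegeegeegeeffueeee → (answer).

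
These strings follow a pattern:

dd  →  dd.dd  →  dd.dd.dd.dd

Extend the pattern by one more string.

Each string is two copies of the previous one joined by '.'.
Doubling dd.dd.dd.dd with '.' between the halves:

dd.dd.dd.dd.dd.dd.dd.dd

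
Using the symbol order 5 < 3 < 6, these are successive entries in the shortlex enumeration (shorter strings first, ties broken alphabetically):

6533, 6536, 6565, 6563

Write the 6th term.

6355

Stepping forward 2 times from 6563: 6563 → 6566, then the target.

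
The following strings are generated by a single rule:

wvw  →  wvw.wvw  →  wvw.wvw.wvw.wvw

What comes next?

wvw.wvw.wvw.wvw.wvw.wvw.wvw.wvw

s(k+1) = s(k)·.·s(k) — each term doubles the last with '.' between the halves.
So the next term is two copies of wvw.wvw.wvw.wvw with '.' between the halves.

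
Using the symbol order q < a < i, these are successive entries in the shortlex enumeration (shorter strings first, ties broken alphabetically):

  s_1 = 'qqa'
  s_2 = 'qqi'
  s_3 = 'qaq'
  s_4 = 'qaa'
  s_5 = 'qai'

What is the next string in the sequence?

The successor of qai increments the rightmost position that isn't already i and resets every position after it to q.

qiq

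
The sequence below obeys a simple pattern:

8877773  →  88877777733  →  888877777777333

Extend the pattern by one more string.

Each string has the form 8^{n} 7^{2n} 3^{n-1}, where the shown terms are n = 2, 3, 4.
At n = 5 the blocks have lengths 5, 10, 4.

8888877777777773333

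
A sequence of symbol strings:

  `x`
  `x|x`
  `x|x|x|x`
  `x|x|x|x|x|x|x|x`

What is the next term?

x|x|x|x|x|x|x|x|x|x|x|x|x|x|x|x

Every step duplicates the string with '|' between the halves.
One more doubling of x|x|x|x|x|x|x|x gives the answer.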